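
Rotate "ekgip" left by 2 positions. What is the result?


Input: "ekgip", rotate left by 2
First 2 characters: "ek"
Remaining characters: "gip"
Concatenate remaining + first: "gip" + "ek" = "gipek"

gipek


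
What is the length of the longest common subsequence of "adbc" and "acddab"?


LCS of "adbc" and "acddab"
DP table:
           a    c    d    d    a    b
      0    0    0    0    0    0    0
  a   0    1    1    1    1    1    1
  d   0    1    1    2    2    2    2
  b   0    1    1    2    2    2    3
  c   0    1    2    2    2    2    3
LCS length = dp[4][6] = 3

3


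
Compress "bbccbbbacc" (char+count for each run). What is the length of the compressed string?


Input: bbccbbbacc
Runs:
  'b' x 2 => "b2"
  'c' x 2 => "c2"
  'b' x 3 => "b3"
  'a' x 1 => "a1"
  'c' x 2 => "c2"
Compressed: "b2c2b3a1c2"
Compressed length: 10

10


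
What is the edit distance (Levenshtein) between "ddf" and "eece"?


Computing edit distance: "ddf" -> "eece"
DP table:
           e    e    c    e
      0    1    2    3    4
  d   1    1    2    3    4
  d   2    2    2    3    4
  f   3    3    3    3    4
Edit distance = dp[3][4] = 4

4


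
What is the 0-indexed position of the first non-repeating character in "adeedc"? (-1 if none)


Input: adeedc
Character frequencies:
  'a': 1
  'c': 1
  'd': 2
  'e': 2
Scanning left to right for freq == 1:
  Position 0 ('a'): unique! => answer = 0

0


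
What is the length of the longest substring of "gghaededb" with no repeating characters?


Input: "gghaededb"
Sliding window (track last position of each char):
  Position 0 ('g'): window [0,0] length 1 -- new best
  Position 1 ('g'): repeat (last at 0), move window start to 1
  Position 1 ('g'): window [1,1] length 1
  Position 2 ('h'): window [1,2] length 2 -- new best
  Position 3 ('a'): window [1,3] length 3 -- new best
  Position 4 ('e'): window [1,4] length 4 -- new best
  Position 5 ('d'): window [1,5] length 5 -- new best
  Position 6 ('e'): repeat (last at 4), move window start to 5
  Position 6 ('e'): window [5,6] length 2
  Position 7 ('d'): repeat (last at 5), move window start to 6
  Position 7 ('d'): window [6,7] length 2
  Position 8 ('b'): window [6,8] length 3
Longest substring with no repeats: "ghaed" with length 5

5


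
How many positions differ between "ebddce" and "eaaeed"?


Comparing "ebddce" and "eaaeed" position by position:
  Position 0: 'e' vs 'e' => same
  Position 1: 'b' vs 'a' => DIFFER
  Position 2: 'd' vs 'a' => DIFFER
  Position 3: 'd' vs 'e' => DIFFER
  Position 4: 'c' vs 'e' => DIFFER
  Position 5: 'e' vs 'd' => DIFFER
Positions that differ: 5

5


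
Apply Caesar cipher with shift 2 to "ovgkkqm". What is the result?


Caesar cipher: shift "ovgkkqm" by 2
  'o' (pos 14) + 2 = pos 16 = 'q'
  'v' (pos 21) + 2 = pos 23 = 'x'
  'g' (pos 6) + 2 = pos 8 = 'i'
  'k' (pos 10) + 2 = pos 12 = 'm'
  'k' (pos 10) + 2 = pos 12 = 'm'
  'q' (pos 16) + 2 = pos 18 = 's'
  'm' (pos 12) + 2 = pos 14 = 'o'
Result: qximmso

qximmso


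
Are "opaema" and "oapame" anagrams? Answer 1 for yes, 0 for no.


Strings: "opaema", "oapame"
Sorted first:  aaemop
Sorted second: aaemop
Sorted forms match => anagrams

1


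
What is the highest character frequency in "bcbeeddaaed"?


Input: bcbeeddaaed
Character counts:
  'a': 2
  'b': 2
  'c': 1
  'd': 3
  'e': 3
Maximum frequency: 3

3


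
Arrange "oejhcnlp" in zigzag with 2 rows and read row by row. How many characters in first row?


Zigzag "oejhcnlp" into 2 rows:
Placing characters:
  'o' => row 0
  'e' => row 1
  'j' => row 0
  'h' => row 1
  'c' => row 0
  'n' => row 1
  'l' => row 0
  'p' => row 1
Rows:
  Row 0: "ojcl"
  Row 1: "ehnp"
First row length: 4

4


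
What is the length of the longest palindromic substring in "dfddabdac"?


Input: "dfddabdac"
Checking substrings for palindromes:
  [0:3] "dfd" (len 3) => palindrome
  [2:4] "dd" (len 2) => palindrome
Longest palindromic substring: "dfd" with length 3

3


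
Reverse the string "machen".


Input: machen
Reading characters right to left:
  Position 5: 'n'
  Position 4: 'e'
  Position 3: 'h'
  Position 2: 'c'
  Position 1: 'a'
  Position 0: 'm'
Reversed: nehcam

nehcam


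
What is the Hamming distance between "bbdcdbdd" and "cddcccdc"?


Comparing "bbdcdbdd" and "cddcccdc" position by position:
  Position 0: 'b' vs 'c' => differ
  Position 1: 'b' vs 'd' => differ
  Position 2: 'd' vs 'd' => same
  Position 3: 'c' vs 'c' => same
  Position 4: 'd' vs 'c' => differ
  Position 5: 'b' vs 'c' => differ
  Position 6: 'd' vs 'd' => same
  Position 7: 'd' vs 'c' => differ
Total differences (Hamming distance): 5

5


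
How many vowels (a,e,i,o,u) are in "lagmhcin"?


Input: lagmhcin
Checking each character:
  'l' at position 0: consonant
  'a' at position 1: vowel (running total: 1)
  'g' at position 2: consonant
  'm' at position 3: consonant
  'h' at position 4: consonant
  'c' at position 5: consonant
  'i' at position 6: vowel (running total: 2)
  'n' at position 7: consonant
Total vowels: 2

2


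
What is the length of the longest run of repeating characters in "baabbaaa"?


Input: "baabbaaa"
Scanning for longest run:
  Position 1 ('a'): new char, reset run to 1
  Position 2 ('a'): continues run of 'a', length=2
  Position 3 ('b'): new char, reset run to 1
  Position 4 ('b'): continues run of 'b', length=2
  Position 5 ('a'): new char, reset run to 1
  Position 6 ('a'): continues run of 'a', length=2
  Position 7 ('a'): continues run of 'a', length=3
Longest run: 'a' with length 3

3


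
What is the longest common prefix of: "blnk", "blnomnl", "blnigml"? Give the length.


Words: blnk, blnomnl, blnigml
  Position 0: all 'b' => match
  Position 1: all 'l' => match
  Position 2: all 'n' => match
  Position 3: ('k', 'o', 'i') => mismatch, stop
LCP = "bln" (length 3)

3


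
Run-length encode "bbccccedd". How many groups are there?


Input: bbccccedd
Scanning for consecutive runs:
  Group 1: 'b' x 2 (positions 0-1)
  Group 2: 'c' x 4 (positions 2-5)
  Group 3: 'e' x 1 (positions 6-6)
  Group 4: 'd' x 2 (positions 7-8)
Total groups: 4

4


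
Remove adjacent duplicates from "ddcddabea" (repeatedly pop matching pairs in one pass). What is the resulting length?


Input: ddcddabea
Stack-based adjacent duplicate removal:
  Read 'd': push. Stack: d
  Read 'd': matches stack top 'd' => pop. Stack: (empty)
  Read 'c': push. Stack: c
  Read 'd': push. Stack: cd
  Read 'd': matches stack top 'd' => pop. Stack: c
  Read 'a': push. Stack: ca
  Read 'b': push. Stack: cab
  Read 'e': push. Stack: cabe
  Read 'a': push. Stack: cabea
Final stack: "cabea" (length 5)

5


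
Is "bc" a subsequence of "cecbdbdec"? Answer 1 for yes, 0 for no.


Check if "bc" is a subsequence of "cecbdbdec"
Greedy scan:
  Position 0 ('c'): no match needed
  Position 1 ('e'): no match needed
  Position 2 ('c'): no match needed
  Position 3 ('b'): matches sub[0] = 'b'
  Position 4 ('d'): no match needed
  Position 5 ('b'): no match needed
  Position 6 ('d'): no match needed
  Position 7 ('e'): no match needed
  Position 8 ('c'): matches sub[1] = 'c'
All 2 characters matched => is a subsequence

1


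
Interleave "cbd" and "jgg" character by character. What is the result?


Interleaving "cbd" and "jgg":
  Position 0: 'c' from first, 'j' from second => "cj"
  Position 1: 'b' from first, 'g' from second => "bg"
  Position 2: 'd' from first, 'g' from second => "dg"
Result: cjbgdg

cjbgdg


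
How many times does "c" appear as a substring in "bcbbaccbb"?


Searching for "c" in "bcbbaccbb"
Scanning each position:
  Position 0: "b" => no
  Position 1: "c" => MATCH
  Position 2: "b" => no
  Position 3: "b" => no
  Position 4: "a" => no
  Position 5: "c" => MATCH
  Position 6: "c" => MATCH
  Position 7: "b" => no
  Position 8: "b" => no
Total occurrences: 3

3


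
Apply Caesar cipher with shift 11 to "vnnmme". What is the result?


Caesar cipher: shift "vnnmme" by 11
  'v' (pos 21) + 11 = pos 6 = 'g'
  'n' (pos 13) + 11 = pos 24 = 'y'
  'n' (pos 13) + 11 = pos 24 = 'y'
  'm' (pos 12) + 11 = pos 23 = 'x'
  'm' (pos 12) + 11 = pos 23 = 'x'
  'e' (pos 4) + 11 = pos 15 = 'p'
Result: gyyxxp

gyyxxp


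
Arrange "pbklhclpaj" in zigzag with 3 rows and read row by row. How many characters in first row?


Zigzag "pbklhclpaj" into 3 rows:
Placing characters:
  'p' => row 0
  'b' => row 1
  'k' => row 2
  'l' => row 1
  'h' => row 0
  'c' => row 1
  'l' => row 2
  'p' => row 1
  'a' => row 0
  'j' => row 1
Rows:
  Row 0: "pha"
  Row 1: "blcpj"
  Row 2: "kl"
First row length: 3

3


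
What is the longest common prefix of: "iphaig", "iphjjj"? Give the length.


Words: iphaig, iphjjj
  Position 0: all 'i' => match
  Position 1: all 'p' => match
  Position 2: all 'h' => match
  Position 3: ('a', 'j') => mismatch, stop
LCP = "iph" (length 3)

3


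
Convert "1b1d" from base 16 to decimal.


Input: "1b1d" in base 16
Positional expansion:
  Digit '1' (value 1) x 16^3 = 4096
  Digit 'b' (value 11) x 16^2 = 2816
  Digit '1' (value 1) x 16^1 = 16
  Digit 'd' (value 13) x 16^0 = 13
Sum = 6941

6941


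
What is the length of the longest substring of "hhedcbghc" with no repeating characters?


Input: "hhedcbghc"
Sliding window (track last position of each char):
  Position 0 ('h'): window [0,0] length 1 -- new best
  Position 1 ('h'): repeat (last at 0), move window start to 1
  Position 1 ('h'): window [1,1] length 1
  Position 2 ('e'): window [1,2] length 2 -- new best
  Position 3 ('d'): window [1,3] length 3 -- new best
  Position 4 ('c'): window [1,4] length 4 -- new best
  Position 5 ('b'): window [1,5] length 5 -- new best
  Position 6 ('g'): window [1,6] length 6 -- new best
  Position 7 ('h'): repeat (last at 1), move window start to 2
  Position 7 ('h'): window [2,7] length 6
  Position 8 ('c'): repeat (last at 4), move window start to 5
  Position 8 ('c'): window [5,8] length 4
Longest substring with no repeats: "hedcbg" with length 6

6


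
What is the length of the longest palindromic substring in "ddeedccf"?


Input: "ddeedccf"
Checking substrings for palindromes:
  [1:5] "deed" (len 4) => palindrome
  [0:2] "dd" (len 2) => palindrome
  [2:4] "ee" (len 2) => palindrome
  [5:7] "cc" (len 2) => palindrome
Longest palindromic substring: "deed" with length 4

4


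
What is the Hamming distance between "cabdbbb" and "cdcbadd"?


Comparing "cabdbbb" and "cdcbadd" position by position:
  Position 0: 'c' vs 'c' => same
  Position 1: 'a' vs 'd' => differ
  Position 2: 'b' vs 'c' => differ
  Position 3: 'd' vs 'b' => differ
  Position 4: 'b' vs 'a' => differ
  Position 5: 'b' vs 'd' => differ
  Position 6: 'b' vs 'd' => differ
Total differences (Hamming distance): 6

6


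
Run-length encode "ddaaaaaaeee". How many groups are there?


Input: ddaaaaaaeee
Scanning for consecutive runs:
  Group 1: 'd' x 2 (positions 0-1)
  Group 2: 'a' x 6 (positions 2-7)
  Group 3: 'e' x 3 (positions 8-10)
Total groups: 3

3


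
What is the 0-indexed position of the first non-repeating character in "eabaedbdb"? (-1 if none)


Input: eabaedbdb
Character frequencies:
  'a': 2
  'b': 3
  'd': 2
  'e': 2
Scanning left to right for freq == 1:
  Position 0 ('e'): freq=2, skip
  Position 1 ('a'): freq=2, skip
  Position 2 ('b'): freq=3, skip
  Position 3 ('a'): freq=2, skip
  Position 4 ('e'): freq=2, skip
  Position 5 ('d'): freq=2, skip
  Position 6 ('b'): freq=3, skip
  Position 7 ('d'): freq=2, skip
  Position 8 ('b'): freq=3, skip
  No unique character found => answer = -1

-1


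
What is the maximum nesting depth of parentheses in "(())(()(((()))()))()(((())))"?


Input: "(())(()(((()))()))()(((())))"
Tracking depth:
  Position 0 '(': depth becomes 1
  Position 1 '(': depth becomes 2
  Position 2 ')': depth becomes 1
  Position 3 ')': depth becomes 0
  Position 4 '(': depth becomes 1
  Position 5 '(': depth becomes 2
  Position 6 ')': depth becomes 1
  Position 7 '(': depth becomes 2
  Position 8 '(': depth becomes 3
  Position 9 '(': depth becomes 4
  Position 10 '(': depth becomes 5
  Position 11 ')': depth becomes 4
  Position 12 ')': depth becomes 3
  Position 13 ')': depth becomes 2
  Position 14 '(': depth becomes 3
  Position 15 ')': depth becomes 2
  Position 16 ')': depth becomes 1
  Position 17 ')': depth becomes 0
  Position 18 '(': depth becomes 1
  Position 19 ')': depth becomes 0
  Position 20 '(': depth becomes 1
  Position 21 '(': depth becomes 2
  Position 22 '(': depth becomes 3
  Position 23 '(': depth becomes 4
  Position 24 ')': depth becomes 3
  Position 25 ')': depth becomes 2
  Position 26 ')': depth becomes 1
  Position 27 ')': depth becomes 0
Maximum depth reached: 5

5


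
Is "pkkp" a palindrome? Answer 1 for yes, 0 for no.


Input: pkkp
Reversed: pkkp
  Compare pos 0 ('p') with pos 3 ('p'): match
  Compare pos 1 ('k') with pos 2 ('k'): match
Result: palindrome

1


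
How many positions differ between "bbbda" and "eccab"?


Comparing "bbbda" and "eccab" position by position:
  Position 0: 'b' vs 'e' => DIFFER
  Position 1: 'b' vs 'c' => DIFFER
  Position 2: 'b' vs 'c' => DIFFER
  Position 3: 'd' vs 'a' => DIFFER
  Position 4: 'a' vs 'b' => DIFFER
Positions that differ: 5

5


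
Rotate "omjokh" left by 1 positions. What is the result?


Input: "omjokh", rotate left by 1
First 1 characters: "o"
Remaining characters: "mjokh"
Concatenate remaining + first: "mjokh" + "o" = "mjokho"

mjokho


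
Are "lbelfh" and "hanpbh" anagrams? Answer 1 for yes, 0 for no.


Strings: "lbelfh", "hanpbh"
Sorted first:  befhll
Sorted second: abhhnp
Differ at position 0: 'b' vs 'a' => not anagrams

0


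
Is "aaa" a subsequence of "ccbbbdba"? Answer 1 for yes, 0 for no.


Check if "aaa" is a subsequence of "ccbbbdba"
Greedy scan:
  Position 0 ('c'): no match needed
  Position 1 ('c'): no match needed
  Position 2 ('b'): no match needed
  Position 3 ('b'): no match needed
  Position 4 ('b'): no match needed
  Position 5 ('d'): no match needed
  Position 6 ('b'): no match needed
  Position 7 ('a'): matches sub[0] = 'a'
Only matched 1/3 characters => not a subsequence

0


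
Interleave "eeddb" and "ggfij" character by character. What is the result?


Interleaving "eeddb" and "ggfij":
  Position 0: 'e' from first, 'g' from second => "eg"
  Position 1: 'e' from first, 'g' from second => "eg"
  Position 2: 'd' from first, 'f' from second => "df"
  Position 3: 'd' from first, 'i' from second => "di"
  Position 4: 'b' from first, 'j' from second => "bj"
Result: egegdfdibj

egegdfdibj


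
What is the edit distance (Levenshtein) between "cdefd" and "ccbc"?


Computing edit distance: "cdefd" -> "ccbc"
DP table:
           c    c    b    c
      0    1    2    3    4
  c   1    0    1    2    3
  d   2    1    1    2    3
  e   3    2    2    2    3
  f   4    3    3    3    3
  d   5    4    4    4    4
Edit distance = dp[5][4] = 4

4


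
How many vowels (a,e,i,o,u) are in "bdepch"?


Input: bdepch
Checking each character:
  'b' at position 0: consonant
  'd' at position 1: consonant
  'e' at position 2: vowel (running total: 1)
  'p' at position 3: consonant
  'c' at position 4: consonant
  'h' at position 5: consonant
Total vowels: 1

1


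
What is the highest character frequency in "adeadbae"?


Input: adeadbae
Character counts:
  'a': 3
  'b': 1
  'd': 2
  'e': 2
Maximum frequency: 3

3


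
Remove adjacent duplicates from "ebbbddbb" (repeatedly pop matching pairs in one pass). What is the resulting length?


Input: ebbbddbb
Stack-based adjacent duplicate removal:
  Read 'e': push. Stack: e
  Read 'b': push. Stack: eb
  Read 'b': matches stack top 'b' => pop. Stack: e
  Read 'b': push. Stack: eb
  Read 'd': push. Stack: ebd
  Read 'd': matches stack top 'd' => pop. Stack: eb
  Read 'b': matches stack top 'b' => pop. Stack: e
  Read 'b': push. Stack: eb
Final stack: "eb" (length 2)

2


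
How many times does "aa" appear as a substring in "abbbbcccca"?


Searching for "aa" in "abbbbcccca"
Scanning each position:
  Position 0: "ab" => no
  Position 1: "bb" => no
  Position 2: "bb" => no
  Position 3: "bb" => no
  Position 4: "bc" => no
  Position 5: "cc" => no
  Position 6: "cc" => no
  Position 7: "cc" => no
  Position 8: "ca" => no
Total occurrences: 0

0


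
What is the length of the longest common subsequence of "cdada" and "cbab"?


LCS of "cdada" and "cbab"
DP table:
           c    b    a    b
      0    0    0    0    0
  c   0    1    1    1    1
  d   0    1    1    1    1
  a   0    1    1    2    2
  d   0    1    1    2    2
  a   0    1    1    2    2
LCS length = dp[5][4] = 2

2


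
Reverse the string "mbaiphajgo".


Input: mbaiphajgo
Reading characters right to left:
  Position 9: 'o'
  Position 8: 'g'
  Position 7: 'j'
  Position 6: 'a'
  Position 5: 'h'
  Position 4: 'p'
  Position 3: 'i'
  Position 2: 'a'
  Position 1: 'b'
  Position 0: 'm'
Reversed: ogjahpiabm

ogjahpiabm


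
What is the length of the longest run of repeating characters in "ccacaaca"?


Input: "ccacaaca"
Scanning for longest run:
  Position 1 ('c'): continues run of 'c', length=2
  Position 2 ('a'): new char, reset run to 1
  Position 3 ('c'): new char, reset run to 1
  Position 4 ('a'): new char, reset run to 1
  Position 5 ('a'): continues run of 'a', length=2
  Position 6 ('c'): new char, reset run to 1
  Position 7 ('a'): new char, reset run to 1
Longest run: 'c' with length 2

2


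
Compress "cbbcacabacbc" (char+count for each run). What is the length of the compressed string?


Input: cbbcacabacbc
Runs:
  'c' x 1 => "c1"
  'b' x 2 => "b2"
  'c' x 1 => "c1"
  'a' x 1 => "a1"
  'c' x 1 => "c1"
  'a' x 1 => "a1"
  'b' x 1 => "b1"
  'a' x 1 => "a1"
  'c' x 1 => "c1"
  'b' x 1 => "b1"
  'c' x 1 => "c1"
Compressed: "c1b2c1a1c1a1b1a1c1b1c1"
Compressed length: 22

22


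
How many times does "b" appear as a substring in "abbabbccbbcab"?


Searching for "b" in "abbabbccbbcab"
Scanning each position:
  Position 0: "a" => no
  Position 1: "b" => MATCH
  Position 2: "b" => MATCH
  Position 3: "a" => no
  Position 4: "b" => MATCH
  Position 5: "b" => MATCH
  Position 6: "c" => no
  Position 7: "c" => no
  Position 8: "b" => MATCH
  Position 9: "b" => MATCH
  Position 10: "c" => no
  Position 11: "a" => no
  Position 12: "b" => MATCH
Total occurrences: 7

7


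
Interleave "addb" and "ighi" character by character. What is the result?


Interleaving "addb" and "ighi":
  Position 0: 'a' from first, 'i' from second => "ai"
  Position 1: 'd' from first, 'g' from second => "dg"
  Position 2: 'd' from first, 'h' from second => "dh"
  Position 3: 'b' from first, 'i' from second => "bi"
Result: aidgdhbi

aidgdhbi


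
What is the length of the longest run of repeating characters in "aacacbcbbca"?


Input: "aacacbcbbca"
Scanning for longest run:
  Position 1 ('a'): continues run of 'a', length=2
  Position 2 ('c'): new char, reset run to 1
  Position 3 ('a'): new char, reset run to 1
  Position 4 ('c'): new char, reset run to 1
  Position 5 ('b'): new char, reset run to 1
  Position 6 ('c'): new char, reset run to 1
  Position 7 ('b'): new char, reset run to 1
  Position 8 ('b'): continues run of 'b', length=2
  Position 9 ('c'): new char, reset run to 1
  Position 10 ('a'): new char, reset run to 1
Longest run: 'a' with length 2

2


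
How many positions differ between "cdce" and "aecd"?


Comparing "cdce" and "aecd" position by position:
  Position 0: 'c' vs 'a' => DIFFER
  Position 1: 'd' vs 'e' => DIFFER
  Position 2: 'c' vs 'c' => same
  Position 3: 'e' vs 'd' => DIFFER
Positions that differ: 3

3


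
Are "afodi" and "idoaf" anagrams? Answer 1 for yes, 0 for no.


Strings: "afodi", "idoaf"
Sorted first:  adfio
Sorted second: adfio
Sorted forms match => anagrams

1


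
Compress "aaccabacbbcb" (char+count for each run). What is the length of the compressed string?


Input: aaccabacbbcb
Runs:
  'a' x 2 => "a2"
  'c' x 2 => "c2"
  'a' x 1 => "a1"
  'b' x 1 => "b1"
  'a' x 1 => "a1"
  'c' x 1 => "c1"
  'b' x 2 => "b2"
  'c' x 1 => "c1"
  'b' x 1 => "b1"
Compressed: "a2c2a1b1a1c1b2c1b1"
Compressed length: 18

18


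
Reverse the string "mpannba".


Input: mpannba
Reading characters right to left:
  Position 6: 'a'
  Position 5: 'b'
  Position 4: 'n'
  Position 3: 'n'
  Position 2: 'a'
  Position 1: 'p'
  Position 0: 'm'
Reversed: abnnapm

abnnapm


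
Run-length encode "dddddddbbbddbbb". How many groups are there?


Input: dddddddbbbddbbb
Scanning for consecutive runs:
  Group 1: 'd' x 7 (positions 0-6)
  Group 2: 'b' x 3 (positions 7-9)
  Group 3: 'd' x 2 (positions 10-11)
  Group 4: 'b' x 3 (positions 12-14)
Total groups: 4

4


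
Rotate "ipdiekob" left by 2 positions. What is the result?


Input: "ipdiekob", rotate left by 2
First 2 characters: "ip"
Remaining characters: "diekob"
Concatenate remaining + first: "diekob" + "ip" = "diekobip"

diekobip


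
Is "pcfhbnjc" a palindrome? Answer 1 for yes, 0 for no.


Input: pcfhbnjc
Reversed: cjnbhfcp
  Compare pos 0 ('p') with pos 7 ('c'): MISMATCH
  Compare pos 1 ('c') with pos 6 ('j'): MISMATCH
  Compare pos 2 ('f') with pos 5 ('n'): MISMATCH
  Compare pos 3 ('h') with pos 4 ('b'): MISMATCH
Result: not a palindrome

0


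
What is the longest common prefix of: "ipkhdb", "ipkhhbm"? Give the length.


Words: ipkhdb, ipkhhbm
  Position 0: all 'i' => match
  Position 1: all 'p' => match
  Position 2: all 'k' => match
  Position 3: all 'h' => match
  Position 4: ('d', 'h') => mismatch, stop
LCP = "ipkh" (length 4)

4


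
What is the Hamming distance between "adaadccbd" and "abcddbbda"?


Comparing "adaadccbd" and "abcddbbda" position by position:
  Position 0: 'a' vs 'a' => same
  Position 1: 'd' vs 'b' => differ
  Position 2: 'a' vs 'c' => differ
  Position 3: 'a' vs 'd' => differ
  Position 4: 'd' vs 'd' => same
  Position 5: 'c' vs 'b' => differ
  Position 6: 'c' vs 'b' => differ
  Position 7: 'b' vs 'd' => differ
  Position 8: 'd' vs 'a' => differ
Total differences (Hamming distance): 7

7


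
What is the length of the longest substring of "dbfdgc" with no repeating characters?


Input: "dbfdgc"
Sliding window (track last position of each char):
  Position 0 ('d'): window [0,0] length 1 -- new best
  Position 1 ('b'): window [0,1] length 2 -- new best
  Position 2 ('f'): window [0,2] length 3 -- new best
  Position 3 ('d'): repeat (last at 0), move window start to 1
  Position 3 ('d'): window [1,3] length 3
  Position 4 ('g'): window [1,4] length 4 -- new best
  Position 5 ('c'): window [1,5] length 5 -- new best
Longest substring with no repeats: "bfdgc" with length 5

5


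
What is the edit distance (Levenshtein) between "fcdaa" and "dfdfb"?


Computing edit distance: "fcdaa" -> "dfdfb"
DP table:
           d    f    d    f    b
      0    1    2    3    4    5
  f   1    1    1    2    3    4
  c   2    2    2    2    3    4
  d   3    2    3    2    3    4
  a   4    3    3    3    3    4
  a   5    4    4    4    4    4
Edit distance = dp[5][5] = 4

4


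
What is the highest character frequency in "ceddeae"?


Input: ceddeae
Character counts:
  'a': 1
  'c': 1
  'd': 2
  'e': 3
Maximum frequency: 3

3


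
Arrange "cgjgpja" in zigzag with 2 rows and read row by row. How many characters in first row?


Zigzag "cgjgpja" into 2 rows:
Placing characters:
  'c' => row 0
  'g' => row 1
  'j' => row 0
  'g' => row 1
  'p' => row 0
  'j' => row 1
  'a' => row 0
Rows:
  Row 0: "cjpa"
  Row 1: "ggj"
First row length: 4

4


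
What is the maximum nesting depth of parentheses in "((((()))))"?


Input: "((((()))))"
Tracking depth:
  Position 0 '(': depth becomes 1
  Position 1 '(': depth becomes 2
  Position 2 '(': depth becomes 3
  Position 3 '(': depth becomes 4
  Position 4 '(': depth becomes 5
  Position 5 ')': depth becomes 4
  Position 6 ')': depth becomes 3
  Position 7 ')': depth becomes 2
  Position 8 ')': depth becomes 1
  Position 9 ')': depth becomes 0
Maximum depth reached: 5

5


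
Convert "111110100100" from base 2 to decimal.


Input: "111110100100" in base 2
Positional expansion:
  Digit '1' (value 1) x 2^11 = 2048
  Digit '1' (value 1) x 2^10 = 1024
  Digit '1' (value 1) x 2^9 = 512
  Digit '1' (value 1) x 2^8 = 256
  Digit '1' (value 1) x 2^7 = 128
  Digit '0' (value 0) x 2^6 = 0
  Digit '1' (value 1) x 2^5 = 32
  Digit '0' (value 0) x 2^4 = 0
  Digit '0' (value 0) x 2^3 = 0
  Digit '1' (value 1) x 2^2 = 4
  Digit '0' (value 0) x 2^1 = 0
  Digit '0' (value 0) x 2^0 = 0
Sum = 4004

4004


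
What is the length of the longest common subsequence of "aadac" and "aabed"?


LCS of "aadac" and "aabed"
DP table:
           a    a    b    e    d
      0    0    0    0    0    0
  a   0    1    1    1    1    1
  a   0    1    2    2    2    2
  d   0    1    2    2    2    3
  a   0    1    2    2    2    3
  c   0    1    2    2    2    3
LCS length = dp[5][5] = 3

3


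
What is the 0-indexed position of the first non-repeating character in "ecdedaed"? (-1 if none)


Input: ecdedaed
Character frequencies:
  'a': 1
  'c': 1
  'd': 3
  'e': 3
Scanning left to right for freq == 1:
  Position 0 ('e'): freq=3, skip
  Position 1 ('c'): unique! => answer = 1

1


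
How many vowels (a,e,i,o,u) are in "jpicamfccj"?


Input: jpicamfccj
Checking each character:
  'j' at position 0: consonant
  'p' at position 1: consonant
  'i' at position 2: vowel (running total: 1)
  'c' at position 3: consonant
  'a' at position 4: vowel (running total: 2)
  'm' at position 5: consonant
  'f' at position 6: consonant
  'c' at position 7: consonant
  'c' at position 8: consonant
  'j' at position 9: consonant
Total vowels: 2

2


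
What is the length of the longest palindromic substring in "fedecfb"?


Input: "fedecfb"
Checking substrings for palindromes:
  [1:4] "ede" (len 3) => palindrome
Longest palindromic substring: "ede" with length 3

3


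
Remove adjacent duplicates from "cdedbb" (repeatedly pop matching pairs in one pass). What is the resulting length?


Input: cdedbb
Stack-based adjacent duplicate removal:
  Read 'c': push. Stack: c
  Read 'd': push. Stack: cd
  Read 'e': push. Stack: cde
  Read 'd': push. Stack: cded
  Read 'b': push. Stack: cdedb
  Read 'b': matches stack top 'b' => pop. Stack: cded
Final stack: "cded" (length 4)

4


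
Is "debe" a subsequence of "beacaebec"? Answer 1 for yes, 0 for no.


Check if "debe" is a subsequence of "beacaebec"
Greedy scan:
  Position 0 ('b'): no match needed
  Position 1 ('e'): no match needed
  Position 2 ('a'): no match needed
  Position 3 ('c'): no match needed
  Position 4 ('a'): no match needed
  Position 5 ('e'): no match needed
  Position 6 ('b'): no match needed
  Position 7 ('e'): no match needed
  Position 8 ('c'): no match needed
Only matched 0/4 characters => not a subsequence

0


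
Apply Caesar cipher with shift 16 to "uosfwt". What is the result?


Caesar cipher: shift "uosfwt" by 16
  'u' (pos 20) + 16 = pos 10 = 'k'
  'o' (pos 14) + 16 = pos 4 = 'e'
  's' (pos 18) + 16 = pos 8 = 'i'
  'f' (pos 5) + 16 = pos 21 = 'v'
  'w' (pos 22) + 16 = pos 12 = 'm'
  't' (pos 19) + 16 = pos 9 = 'j'
Result: keivmj

keivmj


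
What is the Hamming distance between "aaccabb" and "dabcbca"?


Comparing "aaccabb" and "dabcbca" position by position:
  Position 0: 'a' vs 'd' => differ
  Position 1: 'a' vs 'a' => same
  Position 2: 'c' vs 'b' => differ
  Position 3: 'c' vs 'c' => same
  Position 4: 'a' vs 'b' => differ
  Position 5: 'b' vs 'c' => differ
  Position 6: 'b' vs 'a' => differ
Total differences (Hamming distance): 5

5


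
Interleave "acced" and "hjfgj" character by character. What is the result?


Interleaving "acced" and "hjfgj":
  Position 0: 'a' from first, 'h' from second => "ah"
  Position 1: 'c' from first, 'j' from second => "cj"
  Position 2: 'c' from first, 'f' from second => "cf"
  Position 3: 'e' from first, 'g' from second => "eg"
  Position 4: 'd' from first, 'j' from second => "dj"
Result: ahcjcfegdj

ahcjcfegdj


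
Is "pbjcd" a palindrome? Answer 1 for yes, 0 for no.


Input: pbjcd
Reversed: dcjbp
  Compare pos 0 ('p') with pos 4 ('d'): MISMATCH
  Compare pos 1 ('b') with pos 3 ('c'): MISMATCH
Result: not a palindrome

0


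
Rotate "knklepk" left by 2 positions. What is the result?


Input: "knklepk", rotate left by 2
First 2 characters: "kn"
Remaining characters: "klepk"
Concatenate remaining + first: "klepk" + "kn" = "klepkkn"

klepkkn


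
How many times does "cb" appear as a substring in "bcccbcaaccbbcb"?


Searching for "cb" in "bcccbcaaccbbcb"
Scanning each position:
  Position 0: "bc" => no
  Position 1: "cc" => no
  Position 2: "cc" => no
  Position 3: "cb" => MATCH
  Position 4: "bc" => no
  Position 5: "ca" => no
  Position 6: "aa" => no
  Position 7: "ac" => no
  Position 8: "cc" => no
  Position 9: "cb" => MATCH
  Position 10: "bb" => no
  Position 11: "bc" => no
  Position 12: "cb" => MATCH
Total occurrences: 3

3


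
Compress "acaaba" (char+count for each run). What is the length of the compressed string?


Input: acaaba
Runs:
  'a' x 1 => "a1"
  'c' x 1 => "c1"
  'a' x 2 => "a2"
  'b' x 1 => "b1"
  'a' x 1 => "a1"
Compressed: "a1c1a2b1a1"
Compressed length: 10

10


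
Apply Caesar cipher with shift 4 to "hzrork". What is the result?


Caesar cipher: shift "hzrork" by 4
  'h' (pos 7) + 4 = pos 11 = 'l'
  'z' (pos 25) + 4 = pos 3 = 'd'
  'r' (pos 17) + 4 = pos 21 = 'v'
  'o' (pos 14) + 4 = pos 18 = 's'
  'r' (pos 17) + 4 = pos 21 = 'v'
  'k' (pos 10) + 4 = pos 14 = 'o'
Result: ldvsvo

ldvsvo


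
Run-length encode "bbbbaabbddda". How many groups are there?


Input: bbbbaabbddda
Scanning for consecutive runs:
  Group 1: 'b' x 4 (positions 0-3)
  Group 2: 'a' x 2 (positions 4-5)
  Group 3: 'b' x 2 (positions 6-7)
  Group 4: 'd' x 3 (positions 8-10)
  Group 5: 'a' x 1 (positions 11-11)
Total groups: 5

5


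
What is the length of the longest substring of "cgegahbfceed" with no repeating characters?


Input: "cgegahbfceed"
Sliding window (track last position of each char):
  Position 0 ('c'): window [0,0] length 1 -- new best
  Position 1 ('g'): window [0,1] length 2 -- new best
  Position 2 ('e'): window [0,2] length 3 -- new best
  Position 3 ('g'): repeat (last at 1), move window start to 2
  Position 3 ('g'): window [2,3] length 2
  Position 4 ('a'): window [2,4] length 3
  Position 5 ('h'): window [2,5] length 4 -- new best
  Position 6 ('b'): window [2,6] length 5 -- new best
  Position 7 ('f'): window [2,7] length 6 -- new best
  Position 8 ('c'): window [2,8] length 7 -- new best
  Position 9 ('e'): repeat (last at 2), move window start to 3
  Position 9 ('e'): window [3,9] length 7
  Position 10 ('e'): repeat (last at 9), move window start to 10
  Position 10 ('e'): window [10,10] length 1
  Position 11 ('d'): window [10,11] length 2
Longest substring with no repeats: "egahbfc" with length 7

7


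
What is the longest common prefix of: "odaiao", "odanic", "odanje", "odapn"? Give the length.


Words: odaiao, odanic, odanje, odapn
  Position 0: all 'o' => match
  Position 1: all 'd' => match
  Position 2: all 'a' => match
  Position 3: ('i', 'n', 'n', 'p') => mismatch, stop
LCP = "oda" (length 3)

3


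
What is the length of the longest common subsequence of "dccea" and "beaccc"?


LCS of "dccea" and "beaccc"
DP table:
           b    e    a    c    c    c
      0    0    0    0    0    0    0
  d   0    0    0    0    0    0    0
  c   0    0    0    0    1    1    1
  c   0    0    0    0    1    2    2
  e   0    0    1    1    1    2    2
  a   0    0    1    2    2    2    2
LCS length = dp[5][6] = 2

2


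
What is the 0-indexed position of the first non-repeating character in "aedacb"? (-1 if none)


Input: aedacb
Character frequencies:
  'a': 2
  'b': 1
  'c': 1
  'd': 1
  'e': 1
Scanning left to right for freq == 1:
  Position 0 ('a'): freq=2, skip
  Position 1 ('e'): unique! => answer = 1

1


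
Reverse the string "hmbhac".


Input: hmbhac
Reading characters right to left:
  Position 5: 'c'
  Position 4: 'a'
  Position 3: 'h'
  Position 2: 'b'
  Position 1: 'm'
  Position 0: 'h'
Reversed: cahbmh

cahbmh


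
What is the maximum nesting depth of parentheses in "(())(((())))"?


Input: "(())(((())))"
Tracking depth:
  Position 0 '(': depth becomes 1
  Position 1 '(': depth becomes 2
  Position 2 ')': depth becomes 1
  Position 3 ')': depth becomes 0
  Position 4 '(': depth becomes 1
  Position 5 '(': depth becomes 2
  Position 6 '(': depth becomes 3
  Position 7 '(': depth becomes 4
  Position 8 ')': depth becomes 3
  Position 9 ')': depth becomes 2
  Position 10 ')': depth becomes 1
  Position 11 ')': depth becomes 0
Maximum depth reached: 4

4


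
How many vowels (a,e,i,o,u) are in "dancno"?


Input: dancno
Checking each character:
  'd' at position 0: consonant
  'a' at position 1: vowel (running total: 1)
  'n' at position 2: consonant
  'c' at position 3: consonant
  'n' at position 4: consonant
  'o' at position 5: vowel (running total: 2)
Total vowels: 2

2


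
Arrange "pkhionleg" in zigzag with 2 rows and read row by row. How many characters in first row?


Zigzag "pkhionleg" into 2 rows:
Placing characters:
  'p' => row 0
  'k' => row 1
  'h' => row 0
  'i' => row 1
  'o' => row 0
  'n' => row 1
  'l' => row 0
  'e' => row 1
  'g' => row 0
Rows:
  Row 0: "pholg"
  Row 1: "kine"
First row length: 5

5


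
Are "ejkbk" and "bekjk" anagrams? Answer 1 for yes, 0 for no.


Strings: "ejkbk", "bekjk"
Sorted first:  bejkk
Sorted second: bejkk
Sorted forms match => anagrams

1


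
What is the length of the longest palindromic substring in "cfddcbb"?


Input: "cfddcbb"
Checking substrings for palindromes:
  [2:4] "dd" (len 2) => palindrome
  [5:7] "bb" (len 2) => palindrome
Longest palindromic substring: "dd" with length 2

2


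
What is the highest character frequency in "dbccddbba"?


Input: dbccddbba
Character counts:
  'a': 1
  'b': 3
  'c': 2
  'd': 3
Maximum frequency: 3

3


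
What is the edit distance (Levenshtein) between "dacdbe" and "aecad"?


Computing edit distance: "dacdbe" -> "aecad"
DP table:
           a    e    c    a    d
      0    1    2    3    4    5
  d   1    1    2    3    4    4
  a   2    1    2    3    3    4
  c   3    2    2    2    3    4
  d   4    3    3    3    3    3
  b   5    4    4    4    4    4
  e   6    5    4    5    5    5
Edit distance = dp[6][5] = 5

5


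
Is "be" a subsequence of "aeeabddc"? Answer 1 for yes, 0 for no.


Check if "be" is a subsequence of "aeeabddc"
Greedy scan:
  Position 0 ('a'): no match needed
  Position 1 ('e'): no match needed
  Position 2 ('e'): no match needed
  Position 3 ('a'): no match needed
  Position 4 ('b'): matches sub[0] = 'b'
  Position 5 ('d'): no match needed
  Position 6 ('d'): no match needed
  Position 7 ('c'): no match needed
Only matched 1/2 characters => not a subsequence

0


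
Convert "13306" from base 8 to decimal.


Input: "13306" in base 8
Positional expansion:
  Digit '1' (value 1) x 8^4 = 4096
  Digit '3' (value 3) x 8^3 = 1536
  Digit '3' (value 3) x 8^2 = 192
  Digit '0' (value 0) x 8^1 = 0
  Digit '6' (value 6) x 8^0 = 6
Sum = 5830

5830


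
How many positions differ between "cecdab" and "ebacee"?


Comparing "cecdab" and "ebacee" position by position:
  Position 0: 'c' vs 'e' => DIFFER
  Position 1: 'e' vs 'b' => DIFFER
  Position 2: 'c' vs 'a' => DIFFER
  Position 3: 'd' vs 'c' => DIFFER
  Position 4: 'a' vs 'e' => DIFFER
  Position 5: 'b' vs 'e' => DIFFER
Positions that differ: 6

6


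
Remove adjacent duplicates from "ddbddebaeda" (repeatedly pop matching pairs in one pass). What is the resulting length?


Input: ddbddebaeda
Stack-based adjacent duplicate removal:
  Read 'd': push. Stack: d
  Read 'd': matches stack top 'd' => pop. Stack: (empty)
  Read 'b': push. Stack: b
  Read 'd': push. Stack: bd
  Read 'd': matches stack top 'd' => pop. Stack: b
  Read 'e': push. Stack: be
  Read 'b': push. Stack: beb
  Read 'a': push. Stack: beba
  Read 'e': push. Stack: bebae
  Read 'd': push. Stack: bebaed
  Read 'a': push. Stack: bebaeda
Final stack: "bebaeda" (length 7)

7


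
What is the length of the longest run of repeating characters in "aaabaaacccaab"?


Input: "aaabaaacccaab"
Scanning for longest run:
  Position 1 ('a'): continues run of 'a', length=2
  Position 2 ('a'): continues run of 'a', length=3
  Position 3 ('b'): new char, reset run to 1
  Position 4 ('a'): new char, reset run to 1
  Position 5 ('a'): continues run of 'a', length=2
  Position 6 ('a'): continues run of 'a', length=3
  Position 7 ('c'): new char, reset run to 1
  Position 8 ('c'): continues run of 'c', length=2
  Position 9 ('c'): continues run of 'c', length=3
  Position 10 ('a'): new char, reset run to 1
  Position 11 ('a'): continues run of 'a', length=2
  Position 12 ('b'): new char, reset run to 1
Longest run: 'a' with length 3

3


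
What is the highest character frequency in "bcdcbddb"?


Input: bcdcbddb
Character counts:
  'b': 3
  'c': 2
  'd': 3
Maximum frequency: 3

3


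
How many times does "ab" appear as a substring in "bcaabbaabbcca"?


Searching for "ab" in "bcaabbaabbcca"
Scanning each position:
  Position 0: "bc" => no
  Position 1: "ca" => no
  Position 2: "aa" => no
  Position 3: "ab" => MATCH
  Position 4: "bb" => no
  Position 5: "ba" => no
  Position 6: "aa" => no
  Position 7: "ab" => MATCH
  Position 8: "bb" => no
  Position 9: "bc" => no
  Position 10: "cc" => no
  Position 11: "ca" => no
Total occurrences: 2

2


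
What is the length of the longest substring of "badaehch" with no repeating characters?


Input: "badaehch"
Sliding window (track last position of each char):
  Position 0 ('b'): window [0,0] length 1 -- new best
  Position 1 ('a'): window [0,1] length 2 -- new best
  Position 2 ('d'): window [0,2] length 3 -- new best
  Position 3 ('a'): repeat (last at 1), move window start to 2
  Position 3 ('a'): window [2,3] length 2
  Position 4 ('e'): window [2,4] length 3
  Position 5 ('h'): window [2,5] length 4 -- new best
  Position 6 ('c'): window [2,6] length 5 -- new best
  Position 7 ('h'): repeat (last at 5), move window start to 6
  Position 7 ('h'): window [6,7] length 2
Longest substring with no repeats: "daehc" with length 5

5


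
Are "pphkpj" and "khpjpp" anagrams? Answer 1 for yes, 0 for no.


Strings: "pphkpj", "khpjpp"
Sorted first:  hjkppp
Sorted second: hjkppp
Sorted forms match => anagrams

1


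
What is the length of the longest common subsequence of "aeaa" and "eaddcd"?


LCS of "aeaa" and "eaddcd"
DP table:
           e    a    d    d    c    d
      0    0    0    0    0    0    0
  a   0    0    1    1    1    1    1
  e   0    1    1    1    1    1    1
  a   0    1    2    2    2    2    2
  a   0    1    2    2    2    2    2
LCS length = dp[4][6] = 2

2


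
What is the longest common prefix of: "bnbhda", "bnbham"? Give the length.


Words: bnbhda, bnbham
  Position 0: all 'b' => match
  Position 1: all 'n' => match
  Position 2: all 'b' => match
  Position 3: all 'h' => match
  Position 4: ('d', 'a') => mismatch, stop
LCP = "bnbh" (length 4)

4


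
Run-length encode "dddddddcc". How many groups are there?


Input: dddddddcc
Scanning for consecutive runs:
  Group 1: 'd' x 7 (positions 0-6)
  Group 2: 'c' x 2 (positions 7-8)
Total groups: 2

2


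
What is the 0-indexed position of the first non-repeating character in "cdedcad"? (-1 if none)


Input: cdedcad
Character frequencies:
  'a': 1
  'c': 2
  'd': 3
  'e': 1
Scanning left to right for freq == 1:
  Position 0 ('c'): freq=2, skip
  Position 1 ('d'): freq=3, skip
  Position 2 ('e'): unique! => answer = 2

2


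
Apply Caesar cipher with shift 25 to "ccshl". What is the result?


Caesar cipher: shift "ccshl" by 25
  'c' (pos 2) + 25 = pos 1 = 'b'
  'c' (pos 2) + 25 = pos 1 = 'b'
  's' (pos 18) + 25 = pos 17 = 'r'
  'h' (pos 7) + 25 = pos 6 = 'g'
  'l' (pos 11) + 25 = pos 10 = 'k'
Result: bbrgk

bbrgk


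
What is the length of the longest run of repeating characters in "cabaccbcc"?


Input: "cabaccbcc"
Scanning for longest run:
  Position 1 ('a'): new char, reset run to 1
  Position 2 ('b'): new char, reset run to 1
  Position 3 ('a'): new char, reset run to 1
  Position 4 ('c'): new char, reset run to 1
  Position 5 ('c'): continues run of 'c', length=2
  Position 6 ('b'): new char, reset run to 1
  Position 7 ('c'): new char, reset run to 1
  Position 8 ('c'): continues run of 'c', length=2
Longest run: 'c' with length 2

2
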